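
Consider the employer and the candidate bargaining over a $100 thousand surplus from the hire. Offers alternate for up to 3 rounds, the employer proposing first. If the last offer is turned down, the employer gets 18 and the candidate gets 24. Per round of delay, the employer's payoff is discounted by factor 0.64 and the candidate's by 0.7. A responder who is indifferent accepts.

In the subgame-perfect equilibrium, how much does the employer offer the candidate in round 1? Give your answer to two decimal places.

35.95

Work backward from the last round.
Round 3 (the employer proposes): the candidate gets 24 if talks fail, so the employer offers 24 and keeps 76.
Round 2 (the candidate proposes): the employer can get 76 next round, worth 0.64 × 76 = 48.64 now; the candidate offers that and keeps 51.36.
Round 1 (the employer proposes): the candidate can get 51.36 next round, worth 0.7 × 51.36 = 35.952 now, so the employer offers 35.952, keeping 64.048.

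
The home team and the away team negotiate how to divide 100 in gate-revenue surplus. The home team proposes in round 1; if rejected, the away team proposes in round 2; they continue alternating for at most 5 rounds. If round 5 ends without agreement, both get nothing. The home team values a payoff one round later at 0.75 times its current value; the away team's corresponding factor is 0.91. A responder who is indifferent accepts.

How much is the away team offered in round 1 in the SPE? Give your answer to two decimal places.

38.28

Round 5 (the home team proposes): the away team will accept anything ≥ 0, so the home team offers 0 and keeps 100.
Round 4 (the away team proposes): the home team can get 100 next round, worth 0.75 × 100 = 75 now; the away team offers that and keeps 25.
Round 3 (the home team proposes): the away team can get 25 next round, worth 0.91 × 25 = 22.75 now; the home team offers that and keeps 77.25.
Round 2 (the away team proposes): the home team can get 77.25 next round, worth 0.75 × 77.25 = 57.9375 now. The away team offers 57.9375 and keeps 100 − 57.9375 = 42.0625.
Round 1 (the home team proposes): the away team can get 42.0625 next round, worth 0.91 × 42.0625 = 38.276875 now; the home team offers that and keeps 61.723125.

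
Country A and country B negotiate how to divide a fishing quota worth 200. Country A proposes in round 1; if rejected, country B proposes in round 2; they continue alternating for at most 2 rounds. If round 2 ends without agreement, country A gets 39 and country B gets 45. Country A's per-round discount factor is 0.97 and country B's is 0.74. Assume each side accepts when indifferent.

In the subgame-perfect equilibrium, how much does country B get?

119.14

Round 2 (country B proposes): country A gets 39 if talks fail, so country B offers 39 and keeps 161.
Round 1 (country A proposes): country B can get 161 next round, worth 0.74 × 161 = 119.14 now. Country A offers 119.14 and keeps 200 − 119.14 = 80.86.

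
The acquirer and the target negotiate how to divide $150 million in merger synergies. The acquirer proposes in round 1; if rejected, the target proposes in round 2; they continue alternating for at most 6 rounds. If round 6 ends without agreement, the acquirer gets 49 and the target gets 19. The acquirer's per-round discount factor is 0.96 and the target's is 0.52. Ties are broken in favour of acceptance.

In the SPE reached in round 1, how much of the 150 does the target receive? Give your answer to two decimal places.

17.77

Solve by backward induction from round 6.
Round 6 (the target proposes): the acquirer gets 49 if talks fail, so the target offers 49 and keeps 101.
Round 5 (the acquirer proposes): the target can get 101 next round, worth 0.52 × 101 = 52.52 now, so the acquirer offers 52.52, keeping 97.48.
Round 4 (the target proposes): the acquirer can get 97.48 next round, worth 0.96 × 97.48 = 93.5808 now. The target offers 93.5808 and keeps 150 − 93.5808 = 56.4192.
Round 3 (the acquirer proposes): the target can get 56.4192 next round, worth 0.52 × 56.4192 = 29.337984 now. The acquirer offers 29.337984 and keeps 150 − 29.337984 = 120.662016.
Round 2 (the target proposes): the acquirer can get 120.662016 next round, worth 0.96 × 120.662016 = 115.83553536 now; the target offers that and keeps 34.16446464.
Round 1 (the acquirer proposes): the target can get 34.16446464 next round, worth 0.52 × 34.16446464 = 17.7655216128 now. The acquirer offers 17.7655216128 and keeps 150 − 17.7655216128 = 132.2344783872.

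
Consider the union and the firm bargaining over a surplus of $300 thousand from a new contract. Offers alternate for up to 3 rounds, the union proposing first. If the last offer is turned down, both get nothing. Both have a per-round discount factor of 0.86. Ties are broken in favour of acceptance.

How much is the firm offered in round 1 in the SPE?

36.12

Round 3 (the union proposes): the firm will accept anything ≥ 0, so the union offers 0 and keeps 300.
Round 2 (the firm proposes): the union can get 300 next round, worth 0.86 × 300 = 258 now, so the firm offers 258, keeping 42.
Round 1 (the union proposes): the firm can get 42 next round, worth 0.86 × 42 = 36.12 now. The union offers 36.12 and keeps 300 − 36.12 = 263.88.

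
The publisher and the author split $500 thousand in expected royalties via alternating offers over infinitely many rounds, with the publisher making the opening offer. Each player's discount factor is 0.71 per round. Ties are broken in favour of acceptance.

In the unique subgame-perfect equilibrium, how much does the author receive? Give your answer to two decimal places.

When the publisher proposes, the author accepts any offer worth at least 0.71 times what the author would get by proposing next round; and vice versa.
This gives x = 500 − 0.71y and y = 500 − 0.71x, where x and y are each side's share when it proposes.
Hence (1 − 0.71·0.71)x = 500(1 − 0.71), i.e. 0.4959·x = 145.
x ≈ 292.3977; the author's share is 500 − x ≈ 207.6023.

207.60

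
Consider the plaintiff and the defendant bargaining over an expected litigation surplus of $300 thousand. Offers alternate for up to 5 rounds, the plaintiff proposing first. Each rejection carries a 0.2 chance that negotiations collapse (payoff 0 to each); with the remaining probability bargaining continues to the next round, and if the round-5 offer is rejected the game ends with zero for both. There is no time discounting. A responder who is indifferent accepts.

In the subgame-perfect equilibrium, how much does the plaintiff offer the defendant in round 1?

By backward induction:
Round 5 (the plaintiff proposes): rejection yields 0 for the defendant; the plaintiff offers 0 and keeps 300.
Round 4 (the defendant proposes): rejecting gives the plaintiff an expected 0.8 × 300 = 240; the defendant offers that and keeps 60.
Round 3 (the plaintiff proposes): rejecting gives the defendant an expected 0.8 × 60 = 48. The plaintiff offers 48 and keeps 300 − 48 = 252.
Round 2 (the defendant proposes): rejecting gives the plaintiff an expected 0.8 × 252 = 201.6; the defendant offers that and keeps 98.4.
Round 1 (the plaintiff proposes): rejecting gives the defendant an expected 0.8 × 98.4 = 78.72, so the plaintiff offers 78.72, keeping 221.28.

78.72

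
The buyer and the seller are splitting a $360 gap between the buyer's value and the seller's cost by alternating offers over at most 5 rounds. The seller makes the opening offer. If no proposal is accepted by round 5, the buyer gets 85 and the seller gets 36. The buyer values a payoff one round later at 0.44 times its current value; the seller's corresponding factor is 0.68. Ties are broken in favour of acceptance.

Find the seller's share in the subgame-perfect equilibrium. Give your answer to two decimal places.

Solve by backward induction from round 5.
Round 5 (the seller proposes): the buyer gets 85 if talks fail, so the seller offers 85 and keeps 275.
Round 4 (the buyer proposes): the seller can get 275 next round, worth 0.68 × 275 = 187 now, so the buyer offers 187, keeping 173.
Round 3 (the seller proposes): the buyer can get 173 next round, worth 0.44 × 173 = 76.12 now; the seller offers that and keeps 283.88.
Round 2 (the buyer proposes): the seller can get 283.88 next round, worth 0.68 × 283.88 = 193.0384 now; the buyer offers that and keeps 166.9616.
Round 1 (the seller proposes): the buyer can get 166.9616 next round, worth 0.44 × 166.9616 = 73.463104 now. The seller offers 73.463104 and keeps 360 − 73.463104 = 286.536896.

286.54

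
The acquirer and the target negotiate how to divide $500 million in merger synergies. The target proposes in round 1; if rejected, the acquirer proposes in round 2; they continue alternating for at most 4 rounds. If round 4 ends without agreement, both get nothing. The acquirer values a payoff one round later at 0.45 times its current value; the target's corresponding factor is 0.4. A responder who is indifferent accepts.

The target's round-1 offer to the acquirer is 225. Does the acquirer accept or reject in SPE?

Accept

Round 4 (the acquirer proposes): the target will accept anything ≥ 0, so the acquirer offers 0 and keeps 500.
Round 3 (the target proposes): the acquirer can get 500 next round, worth 0.45 × 500 = 225 now, so the target offers 225, keeping 275.
Round 2 (the acquirer proposes): the target can get 275 next round, worth 0.4 × 275 = 110 now; the acquirer offers that and keeps 390.
So by rejecting in round 1, the acquirer gets 390 next round, worth 0.45 × 390 = 175.5 now.
Offer 225 ≥ 175.5, so the acquirer accepts.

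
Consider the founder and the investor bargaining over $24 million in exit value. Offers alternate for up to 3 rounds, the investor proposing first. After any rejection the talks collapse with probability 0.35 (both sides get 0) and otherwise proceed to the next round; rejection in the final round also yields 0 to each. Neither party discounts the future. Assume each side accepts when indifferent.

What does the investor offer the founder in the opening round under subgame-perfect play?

Round 3 (the investor proposes): the founder will accept anything ≥ 0, so the investor offers 0 and keeps 24.
Round 2 (the founder proposes): rejecting gives the investor an expected 0.65 × 24 = 15.6; the founder offers that and keeps 8.4.
Round 1 (the investor proposes): rejecting gives the founder an expected 0.65 × 8.4 = 5.46. The investor offers 5.46 and keeps 24 − 5.46 = 18.54.

5.46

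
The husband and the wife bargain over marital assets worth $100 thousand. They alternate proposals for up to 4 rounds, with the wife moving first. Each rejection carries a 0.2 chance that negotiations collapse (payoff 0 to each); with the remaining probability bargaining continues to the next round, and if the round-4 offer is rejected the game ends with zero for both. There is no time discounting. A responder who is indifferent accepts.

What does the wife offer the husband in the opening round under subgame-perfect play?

67.2

Round 4 (the husband proposes): rejection yields 0 for the wife; the husband offers 0 and keeps 100.
Round 3 (the wife proposes): rejecting gives the husband an expected 0.8 × 100 = 80, so the wife offers 80, keeping 20.
Round 2 (the husband proposes): rejecting gives the wife an expected 0.8 × 20 = 16. The husband offers 16 and keeps 100 − 16 = 84.
Round 1 (the wife proposes): rejecting gives the husband an expected 0.8 × 84 = 67.2. The wife offers 67.2 and keeps 100 − 67.2 = 32.8.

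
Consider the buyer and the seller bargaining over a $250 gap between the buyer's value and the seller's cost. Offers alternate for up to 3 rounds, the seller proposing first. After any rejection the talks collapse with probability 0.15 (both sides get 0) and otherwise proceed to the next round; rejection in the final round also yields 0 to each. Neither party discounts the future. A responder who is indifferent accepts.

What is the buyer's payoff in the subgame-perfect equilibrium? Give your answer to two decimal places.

Round 3 (the seller proposes): rejection yields 0 for the buyer; the seller offers 0 and keeps 250.
Round 2 (the buyer proposes): rejecting gives the seller an expected 0.85 × 250 = 212.5, so the buyer offers 212.5, keeping 37.5.
Round 1 (the seller proposes): rejecting gives the buyer an expected 0.85 × 37.5 = 31.875, so the seller offers 31.875, keeping 218.125.

31.88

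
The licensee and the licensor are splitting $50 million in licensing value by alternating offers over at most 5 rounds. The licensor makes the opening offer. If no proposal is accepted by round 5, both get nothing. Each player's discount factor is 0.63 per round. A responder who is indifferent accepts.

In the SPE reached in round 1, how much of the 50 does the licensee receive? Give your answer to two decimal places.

Solve by backward induction from round 5.
Round 5 (the licensor proposes): the licensee will accept anything ≥ 0, so the licensor offers 0 and keeps 50.
Round 4 (the licensee proposes): the licensor can get 50 next round, worth 0.63 × 50 = 31.5 now, so the licensee offers 31.5, keeping 18.5.
Round 3 (the licensor proposes): the licensee can get 18.5 next round, worth 0.63 × 18.5 = 11.655 now, so the licensor offers 11.655, keeping 38.345.
Round 2 (the licensee proposes): the licensor can get 38.345 next round, worth 0.63 × 38.345 = 24.15735 now; the licensee offers that and keeps 25.84265.
Round 1 (the licensor proposes): the licensee can get 25.84265 next round, worth 0.63 × 25.84265 = 16.2808695 now. The licensor offers 16.2808695 and keeps 50 − 16.2808695 = 33.7191305.

16.28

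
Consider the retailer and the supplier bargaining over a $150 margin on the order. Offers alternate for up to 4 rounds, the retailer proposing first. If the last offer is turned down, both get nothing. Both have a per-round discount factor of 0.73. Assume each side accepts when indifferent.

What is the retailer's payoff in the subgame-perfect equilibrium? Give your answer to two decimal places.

62.08

Round 4 (the supplier proposes): the retailer will accept anything ≥ 0, so the supplier offers 0 and keeps 150.
Round 3 (the retailer proposes): the supplier can get 150 next round, worth 0.73 × 150 = 109.5 now. The retailer offers 109.5 and keeps 150 − 109.5 = 40.5.
Round 2 (the supplier proposes): the retailer can get 40.5 next round, worth 0.73 × 40.5 = 29.565 now; the supplier offers that and keeps 120.435.
Round 1 (the retailer proposes): the supplier can get 120.435 next round, worth 0.73 × 120.435 = 87.91755 now; the retailer offers that and keeps 62.08245.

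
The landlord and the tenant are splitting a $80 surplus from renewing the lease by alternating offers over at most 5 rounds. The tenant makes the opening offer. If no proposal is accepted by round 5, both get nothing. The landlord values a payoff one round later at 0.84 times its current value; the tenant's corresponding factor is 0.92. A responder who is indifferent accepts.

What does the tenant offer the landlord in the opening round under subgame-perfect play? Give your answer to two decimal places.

Round 5 (the tenant proposes): the landlord will accept anything ≥ 0, so the tenant offers 0 and keeps 80.
Round 4 (the landlord proposes): the tenant can get 80 next round, worth 0.92 × 80 = 73.6 now. The landlord offers 73.6 and keeps 80 − 73.6 = 6.4.
Round 3 (the tenant proposes): the landlord can get 6.4 next round, worth 0.84 × 6.4 = 5.376 now, so the tenant offers 5.376, keeping 74.624.
Round 2 (the landlord proposes): the tenant can get 74.624 next round, worth 0.92 × 74.624 = 68.65408 now. The landlord offers 68.65408 and keeps 80 − 68.65408 = 11.34592.
Round 1 (the tenant proposes): the landlord can get 11.34592 next round, worth 0.84 × 11.34592 = 9.5305728 now, so the tenant offers 9.5305728, keeping 70.4694272.

9.53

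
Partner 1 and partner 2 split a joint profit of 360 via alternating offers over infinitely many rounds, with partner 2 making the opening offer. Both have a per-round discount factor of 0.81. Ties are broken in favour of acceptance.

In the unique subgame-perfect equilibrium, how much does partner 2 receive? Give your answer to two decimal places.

Let x be partner 2's share when partner 2 proposes and y be partner 1's share when partner 1 proposes.
Partner 1 accepts iff offered ≥ 0.81·y, so x = 360 − 0.81y. Symmetrically y = 360 − 0.81x.
Substituting: x = 360 − 0.81(360 − 0.81x), giving x(1 − 0.81·0.81) = 360(1 − 0.81).
So x = 360 × 0.19 / 0.3439 ≈ 198.8950, and partner 1 receives 360 − x ≈ 161.1050.

198.90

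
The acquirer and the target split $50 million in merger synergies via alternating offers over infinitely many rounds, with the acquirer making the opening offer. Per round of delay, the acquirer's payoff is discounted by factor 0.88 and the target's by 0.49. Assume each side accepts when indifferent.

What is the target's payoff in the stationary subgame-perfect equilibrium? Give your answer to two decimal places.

When the acquirer proposes, the target accepts any offer worth at least 0.49 times what the target would get by proposing next round; and vice versa.
This gives x = 50 − 0.49y and y = 50 − 0.88x, where x and y are each side's share when it proposes.
Hence (1 − 0.49·0.88)x = 50(1 − 0.49), i.e. 0.5688·x = 25.5.
x ≈ 44.8312; the target's share is 50 − x ≈ 5.1688.

5.17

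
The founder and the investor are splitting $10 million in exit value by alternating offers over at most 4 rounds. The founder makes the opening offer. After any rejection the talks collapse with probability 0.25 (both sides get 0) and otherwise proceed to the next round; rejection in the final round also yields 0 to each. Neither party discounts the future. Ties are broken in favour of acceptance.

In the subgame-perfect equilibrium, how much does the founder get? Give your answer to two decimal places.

3.91

Round 4 (the investor proposes): rejection yields 0 for the founder; the investor offers 0 and keeps 10.
Round 3 (the founder proposes): rejecting gives the investor an expected 0.75 × 10 = 7.5; the founder offers that and keeps 2.5.
Round 2 (the investor proposes): rejecting gives the founder an expected 0.75 × 2.5 = 1.875; the investor offers that and keeps 8.125.
Round 1 (the founder proposes): rejecting gives the investor an expected 0.75 × 8.125 = 6.09375. The founder offers 6.09375 and keeps 10 − 6.09375 = 3.90625.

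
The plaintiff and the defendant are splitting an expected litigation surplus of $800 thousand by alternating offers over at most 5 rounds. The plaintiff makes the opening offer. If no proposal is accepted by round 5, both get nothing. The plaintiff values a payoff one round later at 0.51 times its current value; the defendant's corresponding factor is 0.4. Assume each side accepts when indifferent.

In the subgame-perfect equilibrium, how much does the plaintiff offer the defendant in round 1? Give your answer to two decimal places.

Round 5 (the plaintiff proposes): rejection yields 0 for the defendant; the plaintiff offers 0 and keeps 800.
Round 4 (the defendant proposes): the plaintiff can get 800 next round, worth 0.51 × 800 = 408 now; the defendant offers that and keeps 392.
Round 3 (the plaintiff proposes): the defendant can get 392 next round, worth 0.4 × 392 = 156.8 now, so the plaintiff offers 156.8, keeping 643.2.
Round 2 (the defendant proposes): the plaintiff can get 643.2 next round, worth 0.51 × 643.2 = 328.032 now. The defendant offers 328.032 and keeps 800 − 328.032 = 471.968.
Round 1 (the plaintiff proposes): the defendant can get 471.968 next round, worth 0.4 × 471.968 = 188.7872 now. The plaintiff offers 188.7872 and keeps 800 − 188.7872 = 611.2128.

188.79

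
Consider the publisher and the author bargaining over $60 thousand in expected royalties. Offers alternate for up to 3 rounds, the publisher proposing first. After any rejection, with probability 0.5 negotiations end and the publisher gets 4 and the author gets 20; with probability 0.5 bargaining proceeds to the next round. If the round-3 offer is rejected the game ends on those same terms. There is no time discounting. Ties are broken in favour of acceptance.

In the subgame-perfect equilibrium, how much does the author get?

29

Round 3 (the publisher proposes): the author gets 20 if talks fail, so the publisher offers 20 and keeps 40.
Round 2 (the author proposes): rejecting gives the publisher an expected 0.5 × 40 + 0.5 × 4 = 22, so the author offers 22, keeping 38.
Round 1 (the publisher proposes): rejecting gives the author an expected 0.5 × 38 + 0.5 × 20 = 29. The publisher offers 29 and keeps 60 − 29 = 31.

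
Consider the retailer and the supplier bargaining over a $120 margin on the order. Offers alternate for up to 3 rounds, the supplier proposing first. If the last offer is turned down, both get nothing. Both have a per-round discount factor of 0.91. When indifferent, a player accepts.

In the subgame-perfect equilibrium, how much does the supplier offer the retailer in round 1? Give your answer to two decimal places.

9.83

Round 3 (the supplier proposes): the retailer will accept anything ≥ 0, so the supplier offers 0 and keeps 120.
Round 2 (the retailer proposes): the supplier can get 120 next round, worth 0.91 × 120 = 109.2 now. The retailer offers 109.2 and keeps 120 − 109.2 = 10.8.
Round 1 (the supplier proposes): the retailer can get 10.8 next round, worth 0.91 × 10.8 = 9.828 now. The supplier offers 9.828 and keeps 120 − 9.828 = 110.172.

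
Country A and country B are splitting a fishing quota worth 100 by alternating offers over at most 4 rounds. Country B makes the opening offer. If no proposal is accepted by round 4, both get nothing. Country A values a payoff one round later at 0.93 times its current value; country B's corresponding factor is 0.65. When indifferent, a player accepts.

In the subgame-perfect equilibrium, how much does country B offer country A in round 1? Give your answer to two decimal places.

Round 4 (country A proposes): rejection yields 0 for country B; country A offers 0 and keeps 100.
Round 3 (country B proposes): country A can get 100 next round, worth 0.93 × 100 = 93 now; country B offers that and keeps 7.
Round 2 (country A proposes): country B can get 7 next round, worth 0.65 × 7 = 4.55 now, so country A offers 4.55, keeping 95.45.
Round 1 (country B proposes): country A can get 95.45 next round, worth 0.93 × 95.45 = 88.7685 now, so country B offers 88.7685, keeping 11.2315.

88.77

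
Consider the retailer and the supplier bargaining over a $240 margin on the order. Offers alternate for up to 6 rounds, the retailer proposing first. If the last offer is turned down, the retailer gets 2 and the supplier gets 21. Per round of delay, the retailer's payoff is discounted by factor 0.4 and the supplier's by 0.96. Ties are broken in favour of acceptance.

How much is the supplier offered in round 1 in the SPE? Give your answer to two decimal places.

225.01

Solve by backward induction from round 6.
Round 6 (the supplier proposes): the retailer gets 2 if talks fail, so the supplier offers 2 and keeps 238.
Round 5 (the retailer proposes): the supplier can get 238 next round, worth 0.96 × 238 = 228.48 now, so the retailer offers 228.48, keeping 11.52.
Round 4 (the supplier proposes): the retailer can get 11.52 next round, worth 0.4 × 11.52 = 4.608 now; the supplier offers that and keeps 235.392.
Round 3 (the retailer proposes): the supplier can get 235.392 next round, worth 0.96 × 235.392 = 225.97632 now, so the retailer offers 225.97632, keeping 14.02368.
Round 2 (the supplier proposes): the retailer can get 14.02368 next round, worth 0.4 × 14.02368 = 5.609472 now; the supplier offers that and keeps 234.390528.
Round 1 (the retailer proposes): the supplier can get 234.390528 next round, worth 0.96 × 234.390528 = 225.01490688 now. The retailer offers 225.01490688 and keeps 240 − 225.01490688 = 14.98509312.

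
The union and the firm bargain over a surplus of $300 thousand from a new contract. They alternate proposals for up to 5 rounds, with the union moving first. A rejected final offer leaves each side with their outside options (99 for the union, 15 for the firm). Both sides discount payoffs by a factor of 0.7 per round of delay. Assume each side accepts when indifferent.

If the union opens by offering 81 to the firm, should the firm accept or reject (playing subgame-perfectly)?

Reject

Round 5 (the union proposes): the firm gets 15 if talks fail, so the union offers 15 and keeps 285.
Round 4 (the firm proposes): the union can get 285 next round, worth 0.7 × 285 = 199.5 now. The firm offers 199.5 and keeps 300 − 199.5 = 100.5.
Round 3 (the union proposes): the firm can get 100.5 next round, worth 0.7 × 100.5 = 70.35 now; the union offers that and keeps 229.65.
Round 2 (the firm proposes): the union can get 229.65 next round, worth 0.7 × 229.65 = 160.755 now, so the firm offers 160.755, keeping 139.245.
So by rejecting in round 1, the firm gets 139.245 next round, worth 0.7 × 139.245 = 97.4715 now.
Offer 81 < 97.4715, so the firm rejects.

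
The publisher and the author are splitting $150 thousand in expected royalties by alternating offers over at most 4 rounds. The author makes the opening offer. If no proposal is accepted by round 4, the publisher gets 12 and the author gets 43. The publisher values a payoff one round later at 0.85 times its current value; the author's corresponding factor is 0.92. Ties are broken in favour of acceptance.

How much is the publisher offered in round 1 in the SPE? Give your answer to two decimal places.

81.32

Round 4 (the publisher proposes): the author gets 43 if talks fail, so the publisher offers 43 and keeps 107.
Round 3 (the author proposes): the publisher can get 107 next round, worth 0.85 × 107 = 90.95 now. The author offers 90.95 and keeps 150 − 90.95 = 59.05.
Round 2 (the publisher proposes): the author can get 59.05 next round, worth 0.92 × 59.05 = 54.326 now, so the publisher offers 54.326, keeping 95.674.
Round 1 (the author proposes): the publisher can get 95.674 next round, worth 0.85 × 95.674 = 81.3229 now. The author offers 81.3229 and keeps 150 − 81.3229 = 68.6771.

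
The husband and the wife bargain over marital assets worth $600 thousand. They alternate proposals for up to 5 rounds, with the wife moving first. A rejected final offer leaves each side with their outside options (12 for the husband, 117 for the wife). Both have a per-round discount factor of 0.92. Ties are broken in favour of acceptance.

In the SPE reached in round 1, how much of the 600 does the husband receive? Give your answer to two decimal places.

90.13

Round 5 (the wife proposes): the husband gets 12 if talks fail, so the wife offers 12 and keeps 588.
Round 4 (the husband proposes): the wife can get 588 next round, worth 0.92 × 588 = 540.96 now; the husband offers that and keeps 59.04.
Round 3 (the wife proposes): the husband can get 59.04 next round, worth 0.92 × 59.04 = 54.3168 now, so the wife offers 54.3168, keeping 545.6832.
Round 2 (the husband proposes): the wife can get 545.6832 next round, worth 0.92 × 545.6832 = 502.028544 now, so the husband offers 502.028544, keeping 97.971456.
Round 1 (the wife proposes): the husband can get 97.971456 next round, worth 0.92 × 97.971456 = 90.13373952 now; the wife offers that and keeps 509.86626048.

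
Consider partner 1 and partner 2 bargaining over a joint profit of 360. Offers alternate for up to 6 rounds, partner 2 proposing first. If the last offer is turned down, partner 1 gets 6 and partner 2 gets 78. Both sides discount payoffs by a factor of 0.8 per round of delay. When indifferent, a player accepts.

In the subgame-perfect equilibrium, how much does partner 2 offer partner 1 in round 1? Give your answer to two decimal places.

186.87

Work backward from the last round.
Round 6 (partner 1 proposes): partner 2 gets 78 if talks fail, so partner 1 offers 78 and keeps 282.
Round 5 (partner 2 proposes): partner 1 can get 282 next round, worth 0.8 × 282 = 225.6 now; partner 2 offers that and keeps 134.4.
Round 4 (partner 1 proposes): partner 2 can get 134.4 next round, worth 0.8 × 134.4 = 107.52 now, so partner 1 offers 107.52, keeping 252.48.
Round 3 (partner 2 proposes): partner 1 can get 252.48 next round, worth 0.8 × 252.48 = 201.984 now. Partner 2 offers 201.984 and keeps 360 − 201.984 = 158.016.
Round 2 (partner 1 proposes): partner 2 can get 158.016 next round, worth 0.8 × 158.016 = 126.4128 now; partner 1 offers that and keeps 233.5872.
Round 1 (partner 2 proposes): partner 1 can get 233.5872 next round, worth 0.8 × 233.5872 = 186.86976 now. Partner 2 offers 186.86976 and keeps 360 − 186.86976 = 173.13024.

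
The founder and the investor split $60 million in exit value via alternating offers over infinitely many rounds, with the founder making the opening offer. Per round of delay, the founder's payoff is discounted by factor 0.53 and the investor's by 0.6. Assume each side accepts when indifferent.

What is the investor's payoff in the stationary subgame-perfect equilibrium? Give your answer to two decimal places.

When the founder proposes, the investor accepts any offer worth at least 0.6 times what the investor would get by proposing next round; and vice versa.
This gives x = 60 − 0.6y and y = 60 − 0.53x, where x and y are each side's share when it proposes.
Hence (1 − 0.6·0.53)x = 60(1 − 0.6), i.e. 0.682·x = 24.
x ≈ 35.1906; the investor's share is 60 − x ≈ 24.8094.

24.81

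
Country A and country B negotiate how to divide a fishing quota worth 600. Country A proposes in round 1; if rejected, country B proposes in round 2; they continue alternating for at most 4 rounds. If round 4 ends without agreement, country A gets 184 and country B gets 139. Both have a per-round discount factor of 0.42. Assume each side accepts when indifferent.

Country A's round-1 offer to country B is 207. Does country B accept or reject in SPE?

Accept

Round 4 (country B proposes): country A gets 184 if talks fail, so country B offers 184 and keeps 416.
Round 3 (country A proposes): country B can get 416 next round, worth 0.42 × 416 = 174.72 now. Country A offers 174.72 and keeps 600 − 174.72 = 425.28.
Round 2 (country B proposes): country A can get 425.28 next round, worth 0.42 × 425.28 = 178.6176 now, so country B offers 178.6176, keeping 421.3824.
So by rejecting in round 1, country B gets 421.3824 next round, worth 0.42 × 421.3824 = 176.980608 now.
Offer 207 ≥ 176.980608, so country B accepts.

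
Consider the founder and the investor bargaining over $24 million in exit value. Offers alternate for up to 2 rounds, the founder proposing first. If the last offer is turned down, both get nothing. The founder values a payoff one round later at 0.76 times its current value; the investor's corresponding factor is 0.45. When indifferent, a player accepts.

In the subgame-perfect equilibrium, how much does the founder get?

Round 2 (the investor proposes): the founder will accept anything ≥ 0, so the investor offers 0 and keeps 24.
Round 1 (the founder proposes): the investor can get 24 next round, worth 0.45 × 24 = 10.8 now. The founder offers 10.8 and keeps 24 − 10.8 = 13.2.

13.2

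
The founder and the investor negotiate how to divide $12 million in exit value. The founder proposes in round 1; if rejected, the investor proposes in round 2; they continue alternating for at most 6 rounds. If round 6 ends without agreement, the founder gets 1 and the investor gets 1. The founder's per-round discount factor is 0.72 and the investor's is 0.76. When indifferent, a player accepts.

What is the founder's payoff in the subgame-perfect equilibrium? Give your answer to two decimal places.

5.55

Round 6 (the investor proposes): the founder gets 1 if talks fail, so the investor offers 1 and keeps 11.
Round 5 (the founder proposes): the investor can get 11 next round, worth 0.76 × 11 = 8.36 now, so the founder offers 8.36, keeping 3.64.
Round 4 (the investor proposes): the founder can get 3.64 next round, worth 0.72 × 3.64 = 2.6208 now, so the investor offers 2.6208, keeping 9.3792.
Round 3 (the founder proposes): the investor can get 9.3792 next round, worth 0.76 × 9.3792 = 7.128192 now; the founder offers that and keeps 4.871808.
Round 2 (the investor proposes): the founder can get 4.871808 next round, worth 0.72 × 4.871808 = 3.50770176 now; the investor offers that and keeps 8.49229824.
Round 1 (the founder proposes): the investor can get 8.49229824 next round, worth 0.76 × 8.49229824 = 6.4541466624 now; the founder offers that and keeps 5.5458533376.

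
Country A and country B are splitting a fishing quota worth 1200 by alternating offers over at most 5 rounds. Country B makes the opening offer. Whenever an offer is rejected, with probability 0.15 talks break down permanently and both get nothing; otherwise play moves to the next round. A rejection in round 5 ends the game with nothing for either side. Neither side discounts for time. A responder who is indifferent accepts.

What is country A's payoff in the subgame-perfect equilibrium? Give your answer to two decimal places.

Round 5 (country B proposes): country A will accept anything ≥ 0, so country B offers 0 and keeps 1200.
Round 4 (country A proposes): rejecting gives country B an expected 0.85 × 1200 = 1020, so country A offers 1020, keeping 180.
Round 3 (country B proposes): rejecting gives country A an expected 0.85 × 180 = 153. Country B offers 153 and keeps 1200 − 153 = 1047.
Round 2 (country A proposes): rejecting gives country B an expected 0.85 × 1047 = 889.95, so country A offers 889.95, keeping 310.05.
Round 1 (country B proposes): rejecting gives country A an expected 0.85 × 310.05 = 263.5425; country B offers that and keeps 936.4575.

263.54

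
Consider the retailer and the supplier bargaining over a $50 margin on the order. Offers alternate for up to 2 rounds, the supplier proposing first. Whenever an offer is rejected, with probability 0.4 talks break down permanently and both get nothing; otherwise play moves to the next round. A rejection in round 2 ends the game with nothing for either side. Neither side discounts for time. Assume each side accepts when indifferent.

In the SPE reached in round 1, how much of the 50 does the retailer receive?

30

Round 2 (the retailer proposes): rejection yields 0 for the supplier; the retailer offers 0 and keeps 50.
Round 1 (the supplier proposes): rejecting gives the retailer an expected 0.6 × 50 = 30. The supplier offers 30 and keeps 50 − 30 = 20.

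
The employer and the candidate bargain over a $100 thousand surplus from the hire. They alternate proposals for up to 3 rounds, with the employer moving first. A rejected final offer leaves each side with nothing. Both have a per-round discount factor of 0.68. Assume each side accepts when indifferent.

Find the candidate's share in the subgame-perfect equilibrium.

21.76

Round 3 (the employer proposes): the candidate will accept anything ≥ 0, so the employer offers 0 and keeps 100.
Round 2 (the candidate proposes): the employer can get 100 next round, worth 0.68 × 100 = 68 now, so the candidate offers 68, keeping 32.
Round 1 (the employer proposes): the candidate can get 32 next round, worth 0.68 × 32 = 21.76 now, so the employer offers 21.76, keeping 78.24.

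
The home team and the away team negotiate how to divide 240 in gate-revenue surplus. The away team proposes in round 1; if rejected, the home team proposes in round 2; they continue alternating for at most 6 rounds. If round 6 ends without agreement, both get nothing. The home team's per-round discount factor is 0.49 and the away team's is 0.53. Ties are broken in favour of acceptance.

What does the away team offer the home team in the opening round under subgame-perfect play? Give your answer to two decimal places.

77.56

Round 6 (the home team proposes): the away team will accept anything ≥ 0, so the home team offers 0 and keeps 240.
Round 5 (the away team proposes): the home team can get 240 next round, worth 0.49 × 240 = 117.6 now; the away team offers that and keeps 122.4.
Round 4 (the home team proposes): the away team can get 122.4 next round, worth 0.53 × 122.4 = 64.872 now. The home team offers 64.872 and keeps 240 − 64.872 = 175.128.
Round 3 (the away team proposes): the home team can get 175.128 next round, worth 0.49 × 175.128 = 85.81272 now. The away team offers 85.81272 and keeps 240 − 85.81272 = 154.18728.
Round 2 (the home team proposes): the away team can get 154.18728 next round, worth 0.53 × 154.18728 = 81.7192584 now; the home team offers that and keeps 158.2807416.
Round 1 (the away team proposes): the home team can get 158.2807416 next round, worth 0.49 × 158.2807416 = 77.557563384 now; the away team offers that and keeps 162.442436616.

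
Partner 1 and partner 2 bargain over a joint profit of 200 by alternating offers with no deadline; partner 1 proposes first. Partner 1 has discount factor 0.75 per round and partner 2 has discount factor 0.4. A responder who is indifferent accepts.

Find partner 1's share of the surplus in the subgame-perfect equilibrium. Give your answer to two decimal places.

Let x be partner 1's share when partner 1 proposes and y be partner 2's share when partner 2 proposes.
Partner 2 accepts iff offered ≥ 0.4·y, so x = 200 − 0.4y. Symmetrically y = 200 − 0.75x.
Substituting: x = 200 − 0.4(200 − 0.75x), giving x(1 − 0.75·0.4) = 200(1 − 0.4).
So x = 200 × 0.6 / 0.7 ≈ 171.4286, and partner 2 receives 200 − x ≈ 28.5714.

171.43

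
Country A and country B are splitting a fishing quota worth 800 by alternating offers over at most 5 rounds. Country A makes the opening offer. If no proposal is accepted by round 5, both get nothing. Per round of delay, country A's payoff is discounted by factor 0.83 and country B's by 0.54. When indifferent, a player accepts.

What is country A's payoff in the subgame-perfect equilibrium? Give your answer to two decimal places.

693.64

Work backward from the last round.
Round 5 (country A proposes): country B will accept anything ≥ 0, so country A offers 0 and keeps 800.
Round 4 (country B proposes): country A can get 800 next round, worth 0.83 × 800 = 664 now, so country B offers 664, keeping 136.
Round 3 (country A proposes): country B can get 136 next round, worth 0.54 × 136 = 73.44 now, so country A offers 73.44, keeping 726.56.
Round 2 (country B proposes): country A can get 726.56 next round, worth 0.83 × 726.56 = 603.0448 now, so country B offers 603.0448, keeping 196.9552.
Round 1 (country A proposes): country B can get 196.9552 next round, worth 0.54 × 196.9552 = 106.355808 now. Country A offers 106.355808 and keeps 800 − 106.355808 = 693.644192.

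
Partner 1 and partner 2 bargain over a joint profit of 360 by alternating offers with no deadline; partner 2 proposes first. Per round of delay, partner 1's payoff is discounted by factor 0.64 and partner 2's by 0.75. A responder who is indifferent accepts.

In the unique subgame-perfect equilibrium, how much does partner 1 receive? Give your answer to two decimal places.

110.77

In a stationary SPE each proposer offers the other exactly their discounted continuation value.
If partner 2 keeps x when proposing and partner 1 keeps y when proposing, then x = 360 − 0.64y and y = 360 − 0.75x.
Solving: x = 360(1 − 0.64) / (1 − 0.75·0.64) = 129.6 / 0.52 ≈ 249.2308.
Partner 1 gets 360 − 249.2308 ≈ 110.7692.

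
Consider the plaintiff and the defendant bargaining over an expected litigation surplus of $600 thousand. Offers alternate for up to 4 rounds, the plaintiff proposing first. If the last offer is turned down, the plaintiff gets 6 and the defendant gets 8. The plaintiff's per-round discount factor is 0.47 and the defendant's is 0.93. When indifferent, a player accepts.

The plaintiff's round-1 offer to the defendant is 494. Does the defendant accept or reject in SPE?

Round 4 (the defendant proposes): the plaintiff gets 6 if talks fail, so the defendant offers 6 and keeps 594.
Round 3 (the plaintiff proposes): the defendant can get 594 next round, worth 0.93 × 594 = 552.42 now. The plaintiff offers 552.42 and keeps 600 − 552.42 = 47.58.
Round 2 (the defendant proposes): the plaintiff can get 47.58 next round, worth 0.47 × 47.58 = 22.3626 now; the defendant offers that and keeps 577.6374.
So by rejecting in round 1, the defendant gets 577.6374 next round, worth 0.93 × 577.6374 = 537.202782 now.
Offer 494 < 537.202782, so the defendant rejects.

Reject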